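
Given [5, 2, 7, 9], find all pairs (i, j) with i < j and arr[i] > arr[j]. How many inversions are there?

Finding inversions in [5, 2, 7, 9]:

(0, 1): arr[0]=5 > arr[1]=2

Total inversions: 1

The array has 1 inversion(s): (0,1). Each pair (i,j) satisfies i < j and arr[i] > arr[j].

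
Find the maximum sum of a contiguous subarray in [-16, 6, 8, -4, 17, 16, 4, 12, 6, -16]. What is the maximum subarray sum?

Using Kadane's algorithm on [-16, 6, 8, -4, 17, 16, 4, 12, 6, -16]:

Scanning through the array:
Position 1 (value 6): max_ending_here = 6, max_so_far = 6
Position 2 (value 8): max_ending_here = 14, max_so_far = 14
Position 3 (value -4): max_ending_here = 10, max_so_far = 14
Position 4 (value 17): max_ending_here = 27, max_so_far = 27
Position 5 (value 16): max_ending_here = 43, max_so_far = 43
Position 6 (value 4): max_ending_here = 47, max_so_far = 47
Position 7 (value 12): max_ending_here = 59, max_so_far = 59
Position 8 (value 6): max_ending_here = 65, max_so_far = 65
Position 9 (value -16): max_ending_here = 49, max_so_far = 65

Maximum subarray: [6, 8, -4, 17, 16, 4, 12, 6]
Maximum sum: 65

The maximum subarray is [6, 8, -4, 17, 16, 4, 12, 6] with sum 65. This subarray runs from index 1 to index 8.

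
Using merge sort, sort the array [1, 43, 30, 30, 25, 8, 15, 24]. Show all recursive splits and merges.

Merge sort trace:

Split: [1, 43, 30, 30, 25, 8, 15, 24] -> [1, 43, 30, 30] and [25, 8, 15, 24]
  Split: [1, 43, 30, 30] -> [1, 43] and [30, 30]
    Split: [1, 43] -> [1] and [43]
    Merge: [1] + [43] -> [1, 43]
    Split: [30, 30] -> [30] and [30]
    Merge: [30] + [30] -> [30, 30]
  Merge: [1, 43] + [30, 30] -> [1, 30, 30, 43]
  Split: [25, 8, 15, 24] -> [25, 8] and [15, 24]
    Split: [25, 8] -> [25] and [8]
    Merge: [25] + [8] -> [8, 25]
    Split: [15, 24] -> [15] and [24]
    Merge: [15] + [24] -> [15, 24]
  Merge: [8, 25] + [15, 24] -> [8, 15, 24, 25]
Merge: [1, 30, 30, 43] + [8, 15, 24, 25] -> [1, 8, 15, 24, 25, 30, 30, 43]

Final sorted array: [1, 8, 15, 24, 25, 30, 30, 43]

The merge sort proceeds by recursively splitting the array and merging sorted halves.
After all merges, the sorted array is [1, 8, 15, 24, 25, 30, 30, 43].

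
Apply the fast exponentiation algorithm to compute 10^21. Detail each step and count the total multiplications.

Computing 10^21 by squaring (build up from 10^1; each line after the first costs one multiplication):

10^1 = 10
10^2 = (10^1)^2 = 10^2 = 100
10^4 = (10^2)^2 = 100^2 = 10000
10^5 = 10 * 10^4 = 10 * 10000 = 100000
10^10 = (10^5)^2 = 100000^2 = 10000000000
10^20 = (10^10)^2 = 10000000000^2 = 100000000000000000000
10^21 = 10 * 10^20 = 10 * 100000000000000000000 = 1000000000000000000000

Result: 1000000000000000000000
Multiplications needed: 6 (6 lines after 10^1)

10^21 = 1000000000000000000000. Using exponentiation by squaring, this requires 6 multiplications. The key idea: if the exponent is even, square the half-power; if odd, multiply by the base once.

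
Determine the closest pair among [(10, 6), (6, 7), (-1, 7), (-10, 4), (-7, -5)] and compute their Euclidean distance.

Computing all pairwise distances among 5 points:

d((10, 6), (6, 7)) = 4.1231 <-- minimum
d((10, 6), (-1, 7)) = 11.0454
d((10, 6), (-10, 4)) = 20.0998
d((10, 6), (-7, -5)) = 20.2485
d((6, 7), (-1, 7)) = 7.0
d((6, 7), (-10, 4)) = 16.2788
d((6, 7), (-7, -5)) = 17.6918
d((-1, 7), (-10, 4)) = 9.4868
d((-1, 7), (-7, -5)) = 13.4164
d((-10, 4), (-7, -5)) = 9.4868

Closest pair: (10, 6) and (6, 7) with distance 4.1231

The closest pair is (10, 6) and (6, 7) with Euclidean distance 4.1231. For 5 points, brute-force pairwise comparison is shown above. For large n, the divide-and-conquer algorithm (sort by x, recurse on halves, check the dividing strip) achieves O(n log n).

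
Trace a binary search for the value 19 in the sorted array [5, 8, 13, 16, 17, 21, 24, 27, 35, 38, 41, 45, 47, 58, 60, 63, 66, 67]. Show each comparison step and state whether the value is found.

Binary search for 19 in [5, 8, 13, 16, 17, 21, 24, 27, 35, 38, 41, 45, 47, 58, 60, 63, 66, 67]:

lo=0, hi=17, mid=8, arr[mid]=35 -> 35 > 19, search left half
lo=0, hi=7, mid=3, arr[mid]=16 -> 16 < 19, search right half
lo=4, hi=7, mid=5, arr[mid]=21 -> 21 > 19, search left half
lo=4, hi=4, mid=4, arr[mid]=17 -> 17 < 19, search right half
lo=5 > hi=4, target 19 not found

Binary search determines that 19 is not in the array after 4 comparisons. The search space was exhausted without finding the target.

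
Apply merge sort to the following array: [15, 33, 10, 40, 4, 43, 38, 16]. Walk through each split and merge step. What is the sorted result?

Merge sort trace:

Split: [15, 33, 10, 40, 4, 43, 38, 16] -> [15, 33, 10, 40] and [4, 43, 38, 16]
  Split: [15, 33, 10, 40] -> [15, 33] and [10, 40]
    Split: [15, 33] -> [15] and [33]
    Merge: [15] + [33] -> [15, 33]
    Split: [10, 40] -> [10] and [40]
    Merge: [10] + [40] -> [10, 40]
  Merge: [15, 33] + [10, 40] -> [10, 15, 33, 40]
  Split: [4, 43, 38, 16] -> [4, 43] and [38, 16]
    Split: [4, 43] -> [4] and [43]
    Merge: [4] + [43] -> [4, 43]
    Split: [38, 16] -> [38] and [16]
    Merge: [38] + [16] -> [16, 38]
  Merge: [4, 43] + [16, 38] -> [4, 16, 38, 43]
Merge: [10, 15, 33, 40] + [4, 16, 38, 43] -> [4, 10, 15, 16, 33, 38, 40, 43]

Final sorted array: [4, 10, 15, 16, 33, 38, 40, 43]

The merge sort proceeds by recursively splitting the array and merging sorted halves.
After all merges, the sorted array is [4, 10, 15, 16, 33, 38, 40, 43].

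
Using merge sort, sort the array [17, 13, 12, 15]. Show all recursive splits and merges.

Merge sort trace:

Split: [17, 13, 12, 15] -> [17, 13] and [12, 15]
  Split: [17, 13] -> [17] and [13]
  Merge: [17] + [13] -> [13, 17]
  Split: [12, 15] -> [12] and [15]
  Merge: [12] + [15] -> [12, 15]
Merge: [13, 17] + [12, 15] -> [12, 13, 15, 17]

Final sorted array: [12, 13, 15, 17]

The merge sort proceeds by recursively splitting the array and merging sorted halves.
After all merges, the sorted array is [12, 13, 15, 17].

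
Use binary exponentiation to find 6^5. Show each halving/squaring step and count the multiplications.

Computing 6^5 by squaring (build up from 6^1; each line after the first costs one multiplication):

6^1 = 6
6^2 = (6^1)^2 = 6^2 = 36
6^4 = (6^2)^2 = 36^2 = 1296
6^5 = 6 * 6^4 = 6 * 1296 = 7776

Result: 7776
Multiplications needed: 3 (3 lines after 6^1)

6^5 = 7776. Using exponentiation by squaring, this requires 3 multiplications. The key idea: if the exponent is even, square the half-power; if odd, multiply by the base once.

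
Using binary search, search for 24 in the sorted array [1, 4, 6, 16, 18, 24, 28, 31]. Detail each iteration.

Binary search for 24 in [1, 4, 6, 16, 18, 24, 28, 31]:

lo=0, hi=7, mid=3, arr[mid]=16 -> 16 < 24, search right half
lo=4, hi=7, mid=5, arr[mid]=24 -> Found target at index 5!

Binary search finds 24 at index 5 after 2 comparisons. The search repeatedly halves the search space by comparing with the middle element.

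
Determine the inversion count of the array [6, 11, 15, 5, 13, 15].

Finding inversions in [6, 11, 15, 5, 13, 15]:

(0, 3): arr[0]=6 > arr[3]=5
(1, 3): arr[1]=11 > arr[3]=5
(2, 3): arr[2]=15 > arr[3]=5
(2, 4): arr[2]=15 > arr[4]=13

Total inversions: 4

The array has 4 inversion(s): (0,3), (1,3), (2,3), (2,4). Each pair (i,j) satisfies i < j and arr[i] > arr[j].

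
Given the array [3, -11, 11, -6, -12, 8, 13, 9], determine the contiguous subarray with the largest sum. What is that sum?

Using Kadane's algorithm on [3, -11, 11, -6, -12, 8, 13, 9]:

Scanning through the array:
Position 1 (value -11): max_ending_here = -8, max_so_far = 3
Position 2 (value 11): max_ending_here = 11, max_so_far = 11
Position 3 (value -6): max_ending_here = 5, max_so_far = 11
Position 4 (value -12): max_ending_here = -7, max_so_far = 11
Position 5 (value 8): max_ending_here = 8, max_so_far = 11
Position 6 (value 13): max_ending_here = 21, max_so_far = 21
Position 7 (value 9): max_ending_here = 30, max_so_far = 30

Maximum subarray: [8, 13, 9]
Maximum sum: 30

The maximum subarray is [8, 13, 9] with sum 30. This subarray runs from index 5 to index 7.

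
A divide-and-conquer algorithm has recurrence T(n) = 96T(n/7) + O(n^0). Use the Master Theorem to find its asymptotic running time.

Master Theorem for T(n) = 96T(n/7) + O(n^0):

a = 96, b = 7, c = 0
log_b(a) = log_7(96) = 2.3456

Case 1: c = 0 < log_7(96) = 2.3456
T(n) = O(n^(log_7 96))

For T(n) = 96T(n/7) + O(n^0): log_7(96) = 2.3456. This is Case 1 of the Master Theorem (c < log_b(a), work dominated by leaves), giving O(n^(log_7 96)).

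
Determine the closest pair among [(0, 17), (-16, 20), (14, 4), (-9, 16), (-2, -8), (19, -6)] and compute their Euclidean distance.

Computing all pairwise distances among 6 points:

d((0, 17), (-16, 20)) = 16.2788
d((0, 17), (14, 4)) = 19.105
d((0, 17), (-9, 16)) = 9.0554
d((0, 17), (-2, -8)) = 25.0799
d((0, 17), (19, -6)) = 29.8329
d((-16, 20), (14, 4)) = 34.0
d((-16, 20), (-9, 16)) = 8.0623 <-- minimum
d((-16, 20), (-2, -8)) = 31.305
d((-16, 20), (19, -6)) = 43.6005
d((14, 4), (-9, 16)) = 25.9422
d((14, 4), (-2, -8)) = 20.0
d((14, 4), (19, -6)) = 11.1803
d((-9, 16), (-2, -8)) = 25.0
d((-9, 16), (19, -6)) = 35.609
d((-2, -8), (19, -6)) = 21.095

Closest pair: (-16, 20) and (-9, 16) with distance 8.0623

The closest pair is (-16, 20) and (-9, 16) with Euclidean distance 8.0623. For 6 points, brute-force pairwise comparison is shown above. For large n, the divide-and-conquer algorithm (sort by x, recurse on halves, check the dividing strip) achieves O(n log n).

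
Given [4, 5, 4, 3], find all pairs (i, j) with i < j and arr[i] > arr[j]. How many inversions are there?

Finding inversions in [4, 5, 4, 3]:

(0, 3): arr[0]=4 > arr[3]=3
(1, 2): arr[1]=5 > arr[2]=4
(1, 3): arr[1]=5 > arr[3]=3
(2, 3): arr[2]=4 > arr[3]=3

Total inversions: 4

The array has 4 inversion(s): (0,3), (1,2), (1,3), (2,3). Each pair (i,j) satisfies i < j and arr[i] > arr[j].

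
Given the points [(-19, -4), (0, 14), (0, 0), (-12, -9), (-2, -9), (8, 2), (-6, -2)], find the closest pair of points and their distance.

Computing all pairwise distances among 7 points:

d((-19, -4), (0, 14)) = 26.1725
d((-19, -4), (0, 0)) = 19.4165
d((-19, -4), (-12, -9)) = 8.6023
d((-19, -4), (-2, -9)) = 17.72
d((-19, -4), (8, 2)) = 27.6586
d((-19, -4), (-6, -2)) = 13.1529
d((0, 14), (0, 0)) = 14.0
d((0, 14), (-12, -9)) = 25.9422
d((0, 14), (-2, -9)) = 23.0868
d((0, 14), (8, 2)) = 14.4222
d((0, 14), (-6, -2)) = 17.088
d((0, 0), (-12, -9)) = 15.0
d((0, 0), (-2, -9)) = 9.2195
d((0, 0), (8, 2)) = 8.2462
d((0, 0), (-6, -2)) = 6.3246 <-- minimum
d((-12, -9), (-2, -9)) = 10.0
d((-12, -9), (8, 2)) = 22.8254
d((-12, -9), (-6, -2)) = 9.2195
d((-2, -9), (8, 2)) = 14.8661
d((-2, -9), (-6, -2)) = 8.0623
d((8, 2), (-6, -2)) = 14.5602

Closest pair: (0, 0) and (-6, -2) with distance 6.3246

The closest pair is (0, 0) and (-6, -2) with Euclidean distance 6.3246. For 7 points, brute-force pairwise comparison is shown above. For large n, the divide-and-conquer algorithm (sort by x, recurse on halves, check the dividing strip) achieves O(n log n).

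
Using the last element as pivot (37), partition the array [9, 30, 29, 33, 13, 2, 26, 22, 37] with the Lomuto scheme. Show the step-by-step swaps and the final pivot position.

Lomuto partition with pivot = 37:

Initial array: [9, 30, 29, 33, 13, 2, 26, 22, 37]

arr[0]=9 <= 37: swap with position 0, array becomes [9, 30, 29, 33, 13, 2, 26, 22, 37]
arr[1]=30 <= 37: swap with position 1, array becomes [9, 30, 29, 33, 13, 2, 26, 22, 37]
arr[2]=29 <= 37: swap with position 2, array becomes [9, 30, 29, 33, 13, 2, 26, 22, 37]
arr[3]=33 <= 37: swap with position 3, array becomes [9, 30, 29, 33, 13, 2, 26, 22, 37]
arr[4]=13 <= 37: swap with position 4, array becomes [9, 30, 29, 33, 13, 2, 26, 22, 37]
arr[5]=2 <= 37: swap with position 5, array becomes [9, 30, 29, 33, 13, 2, 26, 22, 37]
arr[6]=26 <= 37: swap with position 6, array becomes [9, 30, 29, 33, 13, 2, 26, 22, 37]
arr[7]=22 <= 37: swap with position 7, array becomes [9, 30, 29, 33, 13, 2, 26, 22, 37]

Place pivot at position 8: [9, 30, 29, 33, 13, 2, 26, 22, 37]
Pivot position: 8

After partitioning with pivot 37, the array becomes [9, 30, 29, 33, 13, 2, 26, 22, 37]. The pivot is placed at index 8. All elements to the left of the pivot are <= 37, and all elements to the right are > 37.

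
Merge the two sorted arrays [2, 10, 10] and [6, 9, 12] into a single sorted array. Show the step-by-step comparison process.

Merging process:

Compare 2 vs 6: take 2 from left. Merged: [2]
Compare 10 vs 6: take 6 from right. Merged: [2, 6]
Compare 10 vs 9: take 9 from right. Merged: [2, 6, 9]
Compare 10 vs 12: take 10 from left. Merged: [2, 6, 9, 10]
Compare 10 vs 12: take 10 from left. Merged: [2, 6, 9, 10, 10]
Append remaining from right: [12]. Merged: [2, 6, 9, 10, 10, 12]

Final merged array: [2, 6, 9, 10, 10, 12]
Total comparisons: 5

The merged array is [2, 6, 9, 10, 10, 12], requiring 5 comparisons. The merge step runs in O(n) time where n is the total number of elements.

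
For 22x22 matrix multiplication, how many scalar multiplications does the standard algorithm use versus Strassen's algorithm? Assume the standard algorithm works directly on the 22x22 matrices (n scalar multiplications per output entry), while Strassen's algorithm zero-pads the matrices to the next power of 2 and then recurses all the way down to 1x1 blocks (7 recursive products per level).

Matrix multiplication for 22x22 matrices:

Strassen's algorithm requires power-of-2 dimensions. Pad 22x22 to 32x32 (next power of 2).

Standard algorithm: 22^3 = 10648 multiplications
Strassen's algorithm: 7^(log2(32)) = 7^5 = 16807 multiplications
Difference: 10648 - 16807 = -6159 (Strassen uses MORE here due to padding overhead — for small or just-over-power-of-2 n, padding can outweigh the per-level savings)

Standard: 10648 multiplications (22^3). Strassen: 16807 multiplications (7^5, after padding to 32x32). Strassen reduces 8 recursive multiplications to 7 at each level.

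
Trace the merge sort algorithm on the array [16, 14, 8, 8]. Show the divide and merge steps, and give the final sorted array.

Merge sort trace:

Split: [16, 14, 8, 8] -> [16, 14] and [8, 8]
  Split: [16, 14] -> [16] and [14]
  Merge: [16] + [14] -> [14, 16]
  Split: [8, 8] -> [8] and [8]
  Merge: [8] + [8] -> [8, 8]
Merge: [14, 16] + [8, 8] -> [8, 8, 14, 16]

Final sorted array: [8, 8, 14, 16]

The merge sort proceeds by recursively splitting the array and merging sorted halves.
After all merges, the sorted array is [8, 8, 14, 16].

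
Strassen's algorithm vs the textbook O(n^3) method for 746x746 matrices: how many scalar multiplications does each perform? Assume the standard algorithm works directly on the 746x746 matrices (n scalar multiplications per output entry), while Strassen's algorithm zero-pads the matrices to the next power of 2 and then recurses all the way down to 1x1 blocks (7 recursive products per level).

Matrix multiplication for 746x746 matrices:

Strassen's algorithm requires power-of-2 dimensions. Pad 746x746 to 1024x1024 (next power of 2).

Standard algorithm: 746^3 = 415160936 multiplications
Strassen's algorithm: 7^(log2(1024)) = 7^10 = 282475249 multiplications
Savings: 415160936 - 282475249 = 132685687 multiplications

Standard: 415160936 multiplications (746^3). Strassen: 282475249 multiplications (7^10, after padding to 1024x1024). Strassen reduces 8 recursive multiplications to 7 at each level.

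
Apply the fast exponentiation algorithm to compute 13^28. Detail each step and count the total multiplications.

Computing 13^28 by squaring (build up from 13^1; each line after the first costs one multiplication):

13^1 = 13
13^2 = (13^1)^2 = 13^2 = 169
13^3 = 13 * 13^2 = 13 * 169 = 2197
13^6 = (13^3)^2 = 2197^2 = 4826809
13^7 = 13 * 13^6 = 13 * 4826809 = 62748517
13^14 = (13^7)^2 = 62748517^2 = 3937376385699289
13^28 = (13^14)^2 = 3937376385699289^2 = 15502932802662396215269535105521

Result: 15502932802662396215269535105521
Multiplications needed: 6 (6 lines after 13^1)

13^28 = 15502932802662396215269535105521. Using exponentiation by squaring, this requires 6 multiplications. The key idea: if the exponent is even, square the half-power; if odd, multiply by the base once.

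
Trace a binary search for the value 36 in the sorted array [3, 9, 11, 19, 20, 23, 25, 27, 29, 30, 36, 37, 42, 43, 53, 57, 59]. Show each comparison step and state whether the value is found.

Binary search for 36 in [3, 9, 11, 19, 20, 23, 25, 27, 29, 30, 36, 37, 42, 43, 53, 57, 59]:

lo=0, hi=16, mid=8, arr[mid]=29 -> 29 < 36, search right half
lo=9, hi=16, mid=12, arr[mid]=42 -> 42 > 36, search left half
lo=9, hi=11, mid=10, arr[mid]=36 -> Found target at index 10!

Binary search finds 36 at index 10 after 3 comparisons. The search repeatedly halves the search space by comparing with the middle element.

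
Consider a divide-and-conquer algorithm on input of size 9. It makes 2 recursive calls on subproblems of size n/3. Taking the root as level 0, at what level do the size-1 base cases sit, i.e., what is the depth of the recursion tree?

For divide and conquer with division factor 3:

Problem sizes at each level:
Level 0: 9
Level 1: 3
Level 2: 1

The root is level 0 and the size-1 base case is level 2 (the tree spans levels 0 through 2, i.e. 3 levels counting the root), so the depth is the number of divisions: log_3(9) = 2

The recursion tree depth is log_3(9) = 2. At each level, the problem size is divided by 3, so it takes 2 divisions to reduce to a base case of size 1. The algorithm makes 2 recursive calls at each level.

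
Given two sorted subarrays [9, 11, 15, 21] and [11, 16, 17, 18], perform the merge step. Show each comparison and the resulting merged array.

Merging process:

Compare 9 vs 11: take 9 from left. Merged: [9]
Compare 11 vs 11: take 11 from left. Merged: [9, 11]
Compare 15 vs 11: take 11 from right. Merged: [9, 11, 11]
Compare 15 vs 16: take 15 from left. Merged: [9, 11, 11, 15]
Compare 21 vs 16: take 16 from right. Merged: [9, 11, 11, 15, 16]
Compare 21 vs 17: take 17 from right. Merged: [9, 11, 11, 15, 16, 17]
Compare 21 vs 18: take 18 from right. Merged: [9, 11, 11, 15, 16, 17, 18]
Append remaining from left: [21]. Merged: [9, 11, 11, 15, 16, 17, 18, 21]

Final merged array: [9, 11, 11, 15, 16, 17, 18, 21]
Total comparisons: 7

The merged array is [9, 11, 11, 15, 16, 17, 18, 21], requiring 7 comparisons. The merge step runs in O(n) time where n is the total number of elements.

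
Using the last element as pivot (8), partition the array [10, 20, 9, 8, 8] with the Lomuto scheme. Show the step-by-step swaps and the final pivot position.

Lomuto partition with pivot = 8:

Initial array: [10, 20, 9, 8, 8]

arr[0]=10 > 8: no swap
arr[1]=20 > 8: no swap
arr[2]=9 > 8: no swap
arr[3]=8 <= 8: swap with position 0, array becomes [8, 20, 9, 10, 8]

Place pivot at position 1: [8, 8, 9, 10, 20]
Pivot position: 1

After partitioning with pivot 8, the array becomes [8, 8, 9, 10, 20]. The pivot is placed at index 1. All elements to the left of the pivot are <= 8, and all elements to the right are > 8.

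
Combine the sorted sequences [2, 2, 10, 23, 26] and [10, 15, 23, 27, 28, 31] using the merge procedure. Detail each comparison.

Merging process:

Compare 2 vs 10: take 2 from left. Merged: [2]
Compare 2 vs 10: take 2 from left. Merged: [2, 2]
Compare 10 vs 10: take 10 from left. Merged: [2, 2, 10]
Compare 23 vs 10: take 10 from right. Merged: [2, 2, 10, 10]
Compare 23 vs 15: take 15 from right. Merged: [2, 2, 10, 10, 15]
Compare 23 vs 23: take 23 from left. Merged: [2, 2, 10, 10, 15, 23]
Compare 26 vs 23: take 23 from right. Merged: [2, 2, 10, 10, 15, 23, 23]
Compare 26 vs 27: take 26 from left. Merged: [2, 2, 10, 10, 15, 23, 23, 26]
Append remaining from right: [27, 28, 31]. Merged: [2, 2, 10, 10, 15, 23, 23, 26, 27, 28, 31]

Final merged array: [2, 2, 10, 10, 15, 23, 23, 26, 27, 28, 31]
Total comparisons: 8

The merged array is [2, 2, 10, 10, 15, 23, 23, 26, 27, 28, 31], requiring 8 comparisons. The merge step runs in O(n) time where n is the total number of elements.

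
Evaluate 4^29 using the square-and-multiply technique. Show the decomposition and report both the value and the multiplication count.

Computing 4^29 by squaring (build up from 4^1; each line after the first costs one multiplication):

4^1 = 4
4^2 = (4^1)^2 = 4^2 = 16
4^3 = 4 * 4^2 = 4 * 16 = 64
4^6 = (4^3)^2 = 64^2 = 4096
4^7 = 4 * 4^6 = 4 * 4096 = 16384
4^14 = (4^7)^2 = 16384^2 = 268435456
4^28 = (4^14)^2 = 268435456^2 = 72057594037927936
4^29 = 4 * 4^28 = 4 * 72057594037927936 = 288230376151711744

Result: 288230376151711744
Multiplications needed: 7 (7 lines after 4^1)

4^29 = 288230376151711744. Using exponentiation by squaring, this requires 7 multiplications. The key idea: if the exponent is even, square the half-power; if odd, multiply by the base once.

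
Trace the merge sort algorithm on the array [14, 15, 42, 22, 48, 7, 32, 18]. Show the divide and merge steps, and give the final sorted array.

Merge sort trace:

Split: [14, 15, 42, 22, 48, 7, 32, 18] -> [14, 15, 42, 22] and [48, 7, 32, 18]
  Split: [14, 15, 42, 22] -> [14, 15] and [42, 22]
    Split: [14, 15] -> [14] and [15]
    Merge: [14] + [15] -> [14, 15]
    Split: [42, 22] -> [42] and [22]
    Merge: [42] + [22] -> [22, 42]
  Merge: [14, 15] + [22, 42] -> [14, 15, 22, 42]
  Split: [48, 7, 32, 18] -> [48, 7] and [32, 18]
    Split: [48, 7] -> [48] and [7]
    Merge: [48] + [7] -> [7, 48]
    Split: [32, 18] -> [32] and [18]
    Merge: [32] + [18] -> [18, 32]
  Merge: [7, 48] + [18, 32] -> [7, 18, 32, 48]
Merge: [14, 15, 22, 42] + [7, 18, 32, 48] -> [7, 14, 15, 18, 22, 32, 42, 48]

Final sorted array: [7, 14, 15, 18, 22, 32, 42, 48]

The merge sort proceeds by recursively splitting the array and merging sorted halves.
After all merges, the sorted array is [7, 14, 15, 18, 22, 32, 42, 48].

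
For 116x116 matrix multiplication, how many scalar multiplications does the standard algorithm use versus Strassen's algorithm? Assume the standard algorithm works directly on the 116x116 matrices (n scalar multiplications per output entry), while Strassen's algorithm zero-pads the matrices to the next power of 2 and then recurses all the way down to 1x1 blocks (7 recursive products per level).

Matrix multiplication for 116x116 matrices:

Strassen's algorithm requires power-of-2 dimensions. Pad 116x116 to 128x128 (next power of 2).

Standard algorithm: 116^3 = 1560896 multiplications
Strassen's algorithm: 7^(log2(128)) = 7^7 = 823543 multiplications
Savings: 1560896 - 823543 = 737353 multiplications

Standard: 1560896 multiplications (116^3). Strassen: 823543 multiplications (7^7, after padding to 128x128). Strassen reduces 8 recursive multiplications to 7 at each level.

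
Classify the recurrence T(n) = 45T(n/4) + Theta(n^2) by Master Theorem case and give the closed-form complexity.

Master Theorem for T(n) = 45T(n/4) + O(n^2):

a = 45, b = 4, c = 2
log_b(a) = log_4(45) = 2.7459

Case 1: c = 2 < log_4(45) = 2.7459
T(n) = O(n^(log_4 45))

For T(n) = 45T(n/4) + O(n^2): log_4(45) = 2.7459. This is Case 1 of the Master Theorem (c < log_b(a), work dominated by leaves), giving O(n^(log_4 45)).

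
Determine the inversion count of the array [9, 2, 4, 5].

Finding inversions in [9, 2, 4, 5]:

(0, 1): arr[0]=9 > arr[1]=2
(0, 2): arr[0]=9 > arr[2]=4
(0, 3): arr[0]=9 > arr[3]=5

Total inversions: 3

The array has 3 inversion(s): (0,1), (0,2), (0,3). Each pair (i,j) satisfies i < j and arr[i] > arr[j].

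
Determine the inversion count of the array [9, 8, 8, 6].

Finding inversions in [9, 8, 8, 6]:

(0, 1): arr[0]=9 > arr[1]=8
(0, 2): arr[0]=9 > arr[2]=8
(0, 3): arr[0]=9 > arr[3]=6
(1, 3): arr[1]=8 > arr[3]=6
(2, 3): arr[2]=8 > arr[3]=6

Total inversions: 5

The array has 5 inversion(s): (0,1), (0,2), (0,3), (1,3), (2,3). Each pair (i,j) satisfies i < j and arr[i] > arr[j].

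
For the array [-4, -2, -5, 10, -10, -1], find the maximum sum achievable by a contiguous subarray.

Using Kadane's algorithm on [-4, -2, -5, 10, -10, -1]:

Scanning through the array:
Position 1 (value -2): max_ending_here = -2, max_so_far = -2
Position 2 (value -5): max_ending_here = -5, max_so_far = -2
Position 3 (value 10): max_ending_here = 10, max_so_far = 10
Position 4 (value -10): max_ending_here = 0, max_so_far = 10
Position 5 (value -1): max_ending_here = -1, max_so_far = 10

Maximum subarray: [10]
Maximum sum: 10

The maximum subarray is [10] with sum 10. This subarray runs from index 3 to index 3.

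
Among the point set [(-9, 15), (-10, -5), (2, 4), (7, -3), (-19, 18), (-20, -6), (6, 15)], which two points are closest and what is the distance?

Computing all pairwise distances among 7 points:

d((-9, 15), (-10, -5)) = 20.025
d((-9, 15), (2, 4)) = 15.5563
d((-9, 15), (7, -3)) = 24.0832
d((-9, 15), (-19, 18)) = 10.4403
d((-9, 15), (-20, -6)) = 23.7065
d((-9, 15), (6, 15)) = 15.0
d((-10, -5), (2, 4)) = 15.0
d((-10, -5), (7, -3)) = 17.1172
d((-10, -5), (-19, 18)) = 24.6982
d((-10, -5), (-20, -6)) = 10.0499
d((-10, -5), (6, 15)) = 25.6125
d((2, 4), (7, -3)) = 8.6023 <-- minimum
d((2, 4), (-19, 18)) = 25.2389
d((2, 4), (-20, -6)) = 24.1661
d((2, 4), (6, 15)) = 11.7047
d((7, -3), (-19, 18)) = 33.4215
d((7, -3), (-20, -6)) = 27.1662
d((7, -3), (6, 15)) = 18.0278
d((-19, 18), (-20, -6)) = 24.0208
d((-19, 18), (6, 15)) = 25.1794
d((-20, -6), (6, 15)) = 33.4215

Closest pair: (2, 4) and (7, -3) with distance 8.6023

The closest pair is (2, 4) and (7, -3) with Euclidean distance 8.6023. For 7 points, brute-force pairwise comparison is shown above. For large n, the divide-and-conquer algorithm (sort by x, recurse on halves, check the dividing strip) achieves O(n log n).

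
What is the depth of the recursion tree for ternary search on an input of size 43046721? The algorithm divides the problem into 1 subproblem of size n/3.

For divide and conquer with division factor 3:

Problem sizes at each level:
Level 0: 43046721
Level 1: 14348907
Level 2: 4782969
Level 3: 1594323
Level 4: 531441
Level 5: 177147
Level 6: 59049
Level 7: 19683
Level 8: 6561
Level 9: 2187
Level 10: 729
Level 11: 243
Level 12: 81
Level 13: 27
Level 14: 9
Level 15: 3
Level 16: 1

The root is level 0 and the size-1 base case is level 16 (the tree spans levels 0 through 16, i.e. 17 levels counting the root), so the depth is the number of divisions: log_3(43046721) = 16

The recursion tree depth is log_3(43046721) = 16. At each level, the problem size is divided by 3, so it takes 16 divisions to reduce to a base case of size 1. The algorithm makes 1 recursive call at each level.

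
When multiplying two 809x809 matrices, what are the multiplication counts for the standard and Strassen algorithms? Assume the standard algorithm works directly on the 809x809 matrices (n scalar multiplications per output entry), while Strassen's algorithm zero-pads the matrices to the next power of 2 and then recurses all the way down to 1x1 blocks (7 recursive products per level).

Matrix multiplication for 809x809 matrices:

Strassen's algorithm requires power-of-2 dimensions. Pad 809x809 to 1024x1024 (next power of 2).

Standard algorithm: 809^3 = 529475129 multiplications
Strassen's algorithm: 7^(log2(1024)) = 7^10 = 282475249 multiplications
Savings: 529475129 - 282475249 = 246999880 multiplications

Standard: 529475129 multiplications (809^3). Strassen: 282475249 multiplications (7^10, after padding to 1024x1024). Strassen reduces 8 recursive multiplications to 7 at each level.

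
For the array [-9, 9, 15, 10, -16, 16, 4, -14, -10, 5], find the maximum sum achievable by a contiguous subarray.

Using Kadane's algorithm on [-9, 9, 15, 10, -16, 16, 4, -14, -10, 5]:

Scanning through the array:
Position 1 (value 9): max_ending_here = 9, max_so_far = 9
Position 2 (value 15): max_ending_here = 24, max_so_far = 24
Position 3 (value 10): max_ending_here = 34, max_so_far = 34
Position 4 (value -16): max_ending_here = 18, max_so_far = 34
Position 5 (value 16): max_ending_here = 34, max_so_far = 34
Position 6 (value 4): max_ending_here = 38, max_so_far = 38
Position 7 (value -14): max_ending_here = 24, max_so_far = 38
Position 8 (value -10): max_ending_here = 14, max_so_far = 38
Position 9 (value 5): max_ending_here = 19, max_so_far = 38

Maximum subarray: [9, 15, 10, -16, 16, 4]
Maximum sum: 38

The maximum subarray is [9, 15, 10, -16, 16, 4] with sum 38. This subarray runs from index 1 to index 6.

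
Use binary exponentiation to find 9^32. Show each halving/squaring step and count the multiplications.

Computing 9^32 by squaring (build up from 9^1; each line after the first costs one multiplication):

9^1 = 9
9^2 = (9^1)^2 = 9^2 = 81
9^4 = (9^2)^2 = 81^2 = 6561
9^8 = (9^4)^2 = 6561^2 = 43046721
9^16 = (9^8)^2 = 43046721^2 = 1853020188851841
9^32 = (9^16)^2 = 1853020188851841^2 = 3433683820292512484657849089281

Result: 3433683820292512484657849089281
Multiplications needed: 5 (5 lines after 9^1)

9^32 = 3433683820292512484657849089281. Using exponentiation by squaring, this requires 5 multiplications. The key idea: if the exponent is even, square the half-power; if odd, multiply by the base once.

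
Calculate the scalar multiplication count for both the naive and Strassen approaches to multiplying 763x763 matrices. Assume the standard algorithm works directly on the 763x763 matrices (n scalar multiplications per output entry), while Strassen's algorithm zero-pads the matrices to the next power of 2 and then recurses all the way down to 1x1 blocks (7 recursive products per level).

Matrix multiplication for 763x763 matrices:

Strassen's algorithm requires power-of-2 dimensions. Pad 763x763 to 1024x1024 (next power of 2).

Standard algorithm: 763^3 = 444194947 multiplications
Strassen's algorithm: 7^(log2(1024)) = 7^10 = 282475249 multiplications
Savings: 444194947 - 282475249 = 161719698 multiplications

Standard: 444194947 multiplications (763^3). Strassen: 282475249 multiplications (7^10, after padding to 1024x1024). Strassen reduces 8 recursive multiplications to 7 at each level.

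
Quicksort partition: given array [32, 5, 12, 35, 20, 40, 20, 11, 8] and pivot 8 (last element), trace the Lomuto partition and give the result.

Lomuto partition with pivot = 8:

Initial array: [32, 5, 12, 35, 20, 40, 20, 11, 8]

arr[0]=32 > 8: no swap
arr[1]=5 <= 8: swap with position 0, array becomes [5, 32, 12, 35, 20, 40, 20, 11, 8]
arr[2]=12 > 8: no swap
arr[3]=35 > 8: no swap
arr[4]=20 > 8: no swap
arr[5]=40 > 8: no swap
arr[6]=20 > 8: no swap
arr[7]=11 > 8: no swap

Place pivot at position 1: [5, 8, 12, 35, 20, 40, 20, 11, 32]
Pivot position: 1

After partitioning with pivot 8, the array becomes [5, 8, 12, 35, 20, 40, 20, 11, 32]. The pivot is placed at index 1. All elements to the left of the pivot are <= 8, and all elements to the right are > 8.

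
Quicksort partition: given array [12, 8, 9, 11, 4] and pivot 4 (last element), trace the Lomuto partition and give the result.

Lomuto partition with pivot = 4:

Initial array: [12, 8, 9, 11, 4]

arr[0]=12 > 4: no swap
arr[1]=8 > 4: no swap
arr[2]=9 > 4: no swap
arr[3]=11 > 4: no swap

Place pivot at position 0: [4, 8, 9, 11, 12]
Pivot position: 0

After partitioning with pivot 4, the array becomes [4, 8, 9, 11, 12]. The pivot is placed at index 0. All elements to the left of the pivot are <= 4, and all elements to the right are > 4.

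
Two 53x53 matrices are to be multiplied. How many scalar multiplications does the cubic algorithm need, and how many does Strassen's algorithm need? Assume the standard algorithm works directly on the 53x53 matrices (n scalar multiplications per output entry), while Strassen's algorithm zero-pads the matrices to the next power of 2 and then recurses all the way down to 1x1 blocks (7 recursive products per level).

Matrix multiplication for 53x53 matrices:

Strassen's algorithm requires power-of-2 dimensions. Pad 53x53 to 64x64 (next power of 2).

Standard algorithm: 53^3 = 148877 multiplications
Strassen's algorithm: 7^(log2(64)) = 7^6 = 117649 multiplications
Savings: 148877 - 117649 = 31228 multiplications

Standard: 148877 multiplications (53^3). Strassen: 117649 multiplications (7^6, after padding to 64x64). Strassen reduces 8 recursive multiplications to 7 at each level.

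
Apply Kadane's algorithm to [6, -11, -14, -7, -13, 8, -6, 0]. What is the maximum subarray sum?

Using Kadane's algorithm on [6, -11, -14, -7, -13, 8, -6, 0]:

Scanning through the array:
Position 1 (value -11): max_ending_here = -5, max_so_far = 6
Position 2 (value -14): max_ending_here = -14, max_so_far = 6
Position 3 (value -7): max_ending_here = -7, max_so_far = 6
Position 4 (value -13): max_ending_here = -13, max_so_far = 6
Position 5 (value 8): max_ending_here = 8, max_so_far = 8
Position 6 (value -6): max_ending_here = 2, max_so_far = 8
Position 7 (value 0): max_ending_here = 2, max_so_far = 8

Maximum subarray: [8]
Maximum sum: 8

The maximum subarray is [8] with sum 8. This subarray runs from index 5 to index 5.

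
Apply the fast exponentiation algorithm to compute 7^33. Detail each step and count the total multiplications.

Computing 7^33 by squaring (build up from 7^1; each line after the first costs one multiplication):

7^1 = 7
7^2 = (7^1)^2 = 7^2 = 49
7^4 = (7^2)^2 = 49^2 = 2401
7^8 = (7^4)^2 = 2401^2 = 5764801
7^16 = (7^8)^2 = 5764801^2 = 33232930569601
7^32 = (7^16)^2 = 33232930569601^2 = 1104427674243920646305299201
7^33 = 7 * 7^32 = 7 * 1104427674243920646305299201 = 7730993719707444524137094407

Result: 7730993719707444524137094407
Multiplications needed: 6 (6 lines after 7^1)

7^33 = 7730993719707444524137094407. Using exponentiation by squaring, this requires 6 multiplications. The key idea: if the exponent is even, square the half-power; if odd, multiply by the base once.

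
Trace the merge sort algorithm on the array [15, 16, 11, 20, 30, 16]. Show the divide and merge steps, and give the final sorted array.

Merge sort trace:

Split: [15, 16, 11, 20, 30, 16] -> [15, 16, 11] and [20, 30, 16]
  Split: [15, 16, 11] -> [15] and [16, 11]
    Split: [16, 11] -> [16] and [11]
    Merge: [16] + [11] -> [11, 16]
  Merge: [15] + [11, 16] -> [11, 15, 16]
  Split: [20, 30, 16] -> [20] and [30, 16]
    Split: [30, 16] -> [30] and [16]
    Merge: [30] + [16] -> [16, 30]
  Merge: [20] + [16, 30] -> [16, 20, 30]
Merge: [11, 15, 16] + [16, 20, 30] -> [11, 15, 16, 16, 20, 30]

Final sorted array: [11, 15, 16, 16, 20, 30]

The merge sort proceeds by recursively splitting the array and merging sorted halves.
After all merges, the sorted array is [11, 15, 16, 16, 20, 30].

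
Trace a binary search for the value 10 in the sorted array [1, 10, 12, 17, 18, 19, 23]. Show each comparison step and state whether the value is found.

Binary search for 10 in [1, 10, 12, 17, 18, 19, 23]:

lo=0, hi=6, mid=3, arr[mid]=17 -> 17 > 10, search left half
lo=0, hi=2, mid=1, arr[mid]=10 -> Found target at index 1!

Binary search finds 10 at index 1 after 2 comparisons. The search repeatedly halves the search space by comparing with the middle element.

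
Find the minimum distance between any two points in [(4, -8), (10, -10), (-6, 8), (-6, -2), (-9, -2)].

Computing all pairwise distances among 5 points:

d((4, -8), (10, -10)) = 6.3246
d((4, -8), (-6, 8)) = 18.868
d((4, -8), (-6, -2)) = 11.6619
d((4, -8), (-9, -2)) = 14.3178
d((10, -10), (-6, 8)) = 24.0832
d((10, -10), (-6, -2)) = 17.8885
d((10, -10), (-9, -2)) = 20.6155
d((-6, 8), (-6, -2)) = 10.0
d((-6, 8), (-9, -2)) = 10.4403
d((-6, -2), (-9, -2)) = 3.0 <-- minimum

Closest pair: (-6, -2) and (-9, -2) with distance 3.0

The closest pair is (-6, -2) and (-9, -2) with Euclidean distance 3.0. For 5 points, brute-force pairwise comparison is shown above. For large n, the divide-and-conquer algorithm (sort by x, recurse on halves, check the dividing strip) achieves O(n log n).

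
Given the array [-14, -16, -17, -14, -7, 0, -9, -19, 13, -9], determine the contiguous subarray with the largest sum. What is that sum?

Using Kadane's algorithm on [-14, -16, -17, -14, -7, 0, -9, -19, 13, -9]:

Scanning through the array:
Position 1 (value -16): max_ending_here = -16, max_so_far = -14
Position 2 (value -17): max_ending_here = -17, max_so_far = -14
Position 3 (value -14): max_ending_here = -14, max_so_far = -14
Position 4 (value -7): max_ending_here = -7, max_so_far = -7
Position 5 (value 0): max_ending_here = 0, max_so_far = 0
Position 6 (value -9): max_ending_here = -9, max_so_far = 0
Position 7 (value -19): max_ending_here = -19, max_so_far = 0
Position 8 (value 13): max_ending_here = 13, max_so_far = 13
Position 9 (value -9): max_ending_here = 4, max_so_far = 13

Maximum subarray: [13]
Maximum sum: 13

The maximum subarray is [13] with sum 13. This subarray runs from index 8 to index 8.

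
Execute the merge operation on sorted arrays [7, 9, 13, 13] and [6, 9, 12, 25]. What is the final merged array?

Merging process:

Compare 7 vs 6: take 6 from right. Merged: [6]
Compare 7 vs 9: take 7 from left. Merged: [6, 7]
Compare 9 vs 9: take 9 from left. Merged: [6, 7, 9]
Compare 13 vs 9: take 9 from right. Merged: [6, 7, 9, 9]
Compare 13 vs 12: take 12 from right. Merged: [6, 7, 9, 9, 12]
Compare 13 vs 25: take 13 from left. Merged: [6, 7, 9, 9, 12, 13]
Compare 13 vs 25: take 13 from left. Merged: [6, 7, 9, 9, 12, 13, 13]
Append remaining from right: [25]. Merged: [6, 7, 9, 9, 12, 13, 13, 25]

Final merged array: [6, 7, 9, 9, 12, 13, 13, 25]
Total comparisons: 7

The merged array is [6, 7, 9, 9, 12, 13, 13, 25], requiring 7 comparisons. The merge step runs in O(n) time where n is the total number of elements.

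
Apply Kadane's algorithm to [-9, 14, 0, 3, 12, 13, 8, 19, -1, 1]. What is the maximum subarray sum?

Using Kadane's algorithm on [-9, 14, 0, 3, 12, 13, 8, 19, -1, 1]:

Scanning through the array:
Position 1 (value 14): max_ending_here = 14, max_so_far = 14
Position 2 (value 0): max_ending_here = 14, max_so_far = 14
Position 3 (value 3): max_ending_here = 17, max_so_far = 17
Position 4 (value 12): max_ending_here = 29, max_so_far = 29
Position 5 (value 13): max_ending_here = 42, max_so_far = 42
Position 6 (value 8): max_ending_here = 50, max_so_far = 50
Position 7 (value 19): max_ending_here = 69, max_so_far = 69
Position 8 (value -1): max_ending_here = 68, max_so_far = 69
Position 9 (value 1): max_ending_here = 69, max_so_far = 69

Maximum subarray: [14, 0, 3, 12, 13, 8, 19]
Maximum sum: 69

The maximum subarray is [14, 0, 3, 12, 13, 8, 19] with sum 69. This subarray runs from index 1 to index 7.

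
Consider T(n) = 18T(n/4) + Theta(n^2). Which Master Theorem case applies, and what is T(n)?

Master Theorem for T(n) = 18T(n/4) + O(n^2):

a = 18, b = 4, c = 2
log_b(a) = log_4(18) = 2.0850

Case 1: c = 2 < log_4(18) = 2.0850
T(n) = O(n^(log_4 18))

For T(n) = 18T(n/4) + O(n^2): log_4(18) = 2.0850. This is Case 1 of the Master Theorem (c < log_b(a), work dominated by leaves), giving O(n^(log_4 18)).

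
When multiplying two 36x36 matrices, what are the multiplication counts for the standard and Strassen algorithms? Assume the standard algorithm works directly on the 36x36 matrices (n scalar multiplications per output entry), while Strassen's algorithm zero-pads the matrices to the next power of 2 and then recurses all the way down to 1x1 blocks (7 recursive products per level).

Matrix multiplication for 36x36 matrices:

Strassen's algorithm requires power-of-2 dimensions. Pad 36x36 to 64x64 (next power of 2).

Standard algorithm: 36^3 = 46656 multiplications
Strassen's algorithm: 7^(log2(64)) = 7^6 = 117649 multiplications
Difference: 46656 - 117649 = -70993 (Strassen uses MORE here due to padding overhead — for small or just-over-power-of-2 n, padding can outweigh the per-level savings)

Standard: 46656 multiplications (36^3). Strassen: 117649 multiplications (7^6, after padding to 64x64). Strassen reduces 8 recursive multiplications to 7 at each level.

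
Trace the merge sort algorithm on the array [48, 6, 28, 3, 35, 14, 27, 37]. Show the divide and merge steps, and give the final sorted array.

Merge sort trace:

Split: [48, 6, 28, 3, 35, 14, 27, 37] -> [48, 6, 28, 3] and [35, 14, 27, 37]
  Split: [48, 6, 28, 3] -> [48, 6] and [28, 3]
    Split: [48, 6] -> [48] and [6]
    Merge: [48] + [6] -> [6, 48]
    Split: [28, 3] -> [28] and [3]
    Merge: [28] + [3] -> [3, 28]
  Merge: [6, 48] + [3, 28] -> [3, 6, 28, 48]
  Split: [35, 14, 27, 37] -> [35, 14] and [27, 37]
    Split: [35, 14] -> [35] and [14]
    Merge: [35] + [14] -> [14, 35]
    Split: [27, 37] -> [27] and [37]
    Merge: [27] + [37] -> [27, 37]
  Merge: [14, 35] + [27, 37] -> [14, 27, 35, 37]
Merge: [3, 6, 28, 48] + [14, 27, 35, 37] -> [3, 6, 14, 27, 28, 35, 37, 48]

Final sorted array: [3, 6, 14, 27, 28, 35, 37, 48]

The merge sort proceeds by recursively splitting the array and merging sorted halves.
After all merges, the sorted array is [3, 6, 14, 27, 28, 35, 37, 48].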